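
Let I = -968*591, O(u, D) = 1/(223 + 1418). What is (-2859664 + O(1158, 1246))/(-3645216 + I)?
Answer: 4692708623/6920595864 ≈ 0.67808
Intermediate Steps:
O(u, D) = 1/1641
I = -572088
(-2859664 + O(1158, 1246))/(-3645216 + I) = (-2859664 + 1/1641)/(-3645216 - 572088) = -4692708623/1641/(-4217304) = -4692708623/1641*(-1/4217304) = 4692708623/6920595864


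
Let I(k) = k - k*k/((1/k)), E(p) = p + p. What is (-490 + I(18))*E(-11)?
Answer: 138688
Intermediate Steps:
E(p) = 2*p
I(k) = k - k³ (I(k) = k - k*k/(1/k) = k - k*k*k = k - k*k² = k - k³)
(-490 + I(18))*E(-11) = (-490 + (18 - 1*18³))*(2*(-11)) = (-490 + (18 - 1*5832))*(-22) = (-490 + (18 - 5832))*(-22) = (-490 - 5814)*(-22) = -6304*(-22) = 138688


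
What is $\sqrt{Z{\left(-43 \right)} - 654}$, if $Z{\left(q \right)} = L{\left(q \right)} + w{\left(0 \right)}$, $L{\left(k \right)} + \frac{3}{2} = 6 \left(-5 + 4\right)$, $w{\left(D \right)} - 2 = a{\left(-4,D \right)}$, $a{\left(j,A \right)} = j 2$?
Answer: $\frac{i \sqrt{2670}}{2} \approx 25.836 i$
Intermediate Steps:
$a{\left(j,A \right)} = 2 j$
$w{\left(D \right)} = -6$ ($w{\left(D \right)} = 2 + 2 \left(-4\right) = 2 - 8 = -6$)
$L{\left(k \right)} = - \frac{15}{2}$ ($L{\left(k \right)} = - \frac{3}{2} + 6 \left(-5 + 4\right) = - \frac{3}{2} + 6 \left(-1\right) = - \frac{3}{2} - 6 = - \frac{15}{2}$)
$Z{\left(q \right)} = - \frac{27}{2}$ ($Z{\left(q \right)} = - \frac{15}{2} - 6 = - \frac{27}{2}$)
$\sqrt{Z{\left(-43 \right)} - 654} = \sqrt{- \frac{27}{2} - 654} = \sqrt{- \frac{1335}{2}} = \frac{i \sqrt{2670}}{2}$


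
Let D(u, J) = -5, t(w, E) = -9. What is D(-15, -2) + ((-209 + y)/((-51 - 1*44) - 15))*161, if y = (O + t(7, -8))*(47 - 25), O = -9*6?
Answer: 4659/2 ≈ 2329.5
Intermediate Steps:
O = -54
y = -1386 (y = (-54 - 9)*(47 - 25) = -63*22 = -1386)
D(-15, -2) + ((-209 + y)/((-51 - 1*44) - 15))*161 = -5 + ((-209 - 1386)/((-51 - 1*44) - 15))*161 = -5 - 1595/((-51 - 44) - 15)*161 = -5 - 1595/(-95 - 15)*161 = -5 - 1595/(-110)*161 = -5 - 1595*(-1/110)*161 = -5 + (29/2)*161 = -5 + 4669/2 = 4659/2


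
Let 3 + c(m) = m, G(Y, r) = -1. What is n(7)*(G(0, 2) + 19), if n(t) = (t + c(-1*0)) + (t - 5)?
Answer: 108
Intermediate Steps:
c(m) = -3 + m
n(t) = -8 + 2*t (n(t) = (t + (-3 - 1*0)) + (t - 5) = (t + (-3 + 0)) + (-5 + t) = (t - 3) + (-5 + t) = (-3 + t) + (-5 + t) = -8 + 2*t)
n(7)*(G(0, 2) + 19) = (-8 + 2*7)*(-1 + 19) = (-8 + 14)*18 = 6*18 = 108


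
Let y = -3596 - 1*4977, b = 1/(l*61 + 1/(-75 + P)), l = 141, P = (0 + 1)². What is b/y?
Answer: -74/5456483029 ≈ -1.3562e-8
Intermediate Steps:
P = 1 (P = 1² = 1)
b = 74/636473 (b = 1/(141*61 + 1/(-75 + 1)) = 1/(8601 + 1/(-74)) = 1/(8601 - 1/74) = 1/(636473/74) = 74/636473 ≈ 0.00011627)
y = -8573 (y = -3596 - 4977 = -8573)
b/y = (74/636473)/(-8573) = (74/636473)*(-1/8573) = -74/5456483029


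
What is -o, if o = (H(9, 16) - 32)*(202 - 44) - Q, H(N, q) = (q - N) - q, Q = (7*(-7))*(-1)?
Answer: 6527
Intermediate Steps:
Q = 49 (Q = -49*(-1) = 49)
H(N, q) = -N
o = -6527 (o = (-1*9 - 32)*(202 - 44) - 1*49 = (-9 - 32)*158 - 49 = -41*158 - 49 = -6478 - 49 = -6527)
-o = -1*(-6527) = 6527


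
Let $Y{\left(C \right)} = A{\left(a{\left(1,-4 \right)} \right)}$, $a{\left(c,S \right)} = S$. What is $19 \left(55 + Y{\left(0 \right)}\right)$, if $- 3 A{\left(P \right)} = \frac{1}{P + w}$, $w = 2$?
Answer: $\frac{6289}{6} \approx 1048.2$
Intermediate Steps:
$A{\left(P \right)} = - \frac{1}{3 \left(2 + P\right)}$ ($A{\left(P \right)} = - \frac{1}{3 \left(P + 2\right)} = - \frac{1}{3 \left(2 + P\right)}$)
$Y{\left(C \right)} = \frac{1}{6}$ ($Y{\left(C \right)} = - \frac{1}{6 + 3 \left(-4\right)} = - \frac{1}{6 - 12} = - \frac{1}{-6} = \left(-1\right) \left(- \frac{1}{6}\right) = \frac{1}{6}$)
$19 \left(55 + Y{\left(0 \right)}\right) = 19 \left(55 + \frac{1}{6}\right) = 19 \cdot \frac{331}{6} = \frac{6289}{6}$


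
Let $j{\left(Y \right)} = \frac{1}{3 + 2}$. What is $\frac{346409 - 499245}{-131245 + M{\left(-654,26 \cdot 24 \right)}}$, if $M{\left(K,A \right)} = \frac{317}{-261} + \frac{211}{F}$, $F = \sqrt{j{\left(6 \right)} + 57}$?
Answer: $\frac{390804446950446672}{335598955596876979} + \frac{2196792983916 \sqrt{1430}}{335598955596876979} \approx 1.1647$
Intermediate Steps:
$j{\left(Y \right)} = \frac{1}{5}$
$F = \frac{\sqrt{1430}}{5}$ ($F = \sqrt{\frac{1}{5} + 57} = \sqrt{\frac{286}{5}} = \frac{\sqrt{1430}}{5} \approx 7.5631$)
$M{\left(K,A \right)} = - \frac{317}{261} + \frac{211 \sqrt{1430}}{286}$ ($M{\left(K,A \right)} = \frac{317}{-261} + \frac{211}{\frac{1}{5} \sqrt{1430}} = 317 \left(- \frac{1}{261}\right) + 211 \frac{\sqrt{1430}}{286} = - \frac{317}{261} + \frac{211 \sqrt{1430}}{286}$)
$\frac{346409 - 499245}{-131245 + M{\left(-654,26 \cdot 24 \right)}} = \frac{346409 - 499245}{-131245 - \left(\frac{317}{261} - \frac{211 \sqrt{1430}}{286}\right)} = - \frac{152836}{- \frac{34255262}{261} + \frac{211 \sqrt{1430}}{286}}$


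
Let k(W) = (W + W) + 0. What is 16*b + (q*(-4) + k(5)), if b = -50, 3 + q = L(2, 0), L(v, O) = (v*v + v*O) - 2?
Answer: -786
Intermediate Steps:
L(v, O) = -2 + v² + O*v (L(v, O) = (v² + O*v) - 2 = -2 + v² + O*v)
q = -1 (q = -3 + (-2 + 2² + 0*2) = -3 + (-2 + 4 + 0) = -3 + 2 = -1)
k(W) = 2*W (k(W) = 2*W + 0 = 2*W)
16*b + (q*(-4) + k(5)) = 16*(-50) + (-1*(-4) + 2*5) = -800 + (4 + 10) = -800 + 14 = -786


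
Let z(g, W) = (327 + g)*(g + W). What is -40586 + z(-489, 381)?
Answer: -23090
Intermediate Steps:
z(g, W) = (327 + g)*(W + g)
-40586 + z(-489, 381) = -40586 + ((-489)² + 327*381 + 327*(-489) + 381*(-489)) = -40586 + (239121 + 124587 - 159903 - 186309) = -40586 + 17496 = -23090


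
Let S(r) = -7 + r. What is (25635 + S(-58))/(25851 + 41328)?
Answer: 25570/67179 ≈ 0.38062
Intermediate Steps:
(25635 + S(-58))/(25851 + 41328) = (25635 + (-7 - 58))/(25851 + 41328) = (25635 - 65)/67179 = 25570*(1/67179) = 25570/67179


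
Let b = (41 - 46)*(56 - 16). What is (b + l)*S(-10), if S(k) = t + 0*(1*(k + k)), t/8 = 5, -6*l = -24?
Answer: -7840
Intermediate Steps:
l = 4 (l = -⅙*(-24) = 4)
t = 40 (t = 8*5 = 40)
S(k) = 40 (S(k) = 40 + 0*(1*(k + k)) = 40 + 0*(1*(2*k)) = 40 + 0*(2*k) = 40 + 0 = 40)
b = -200 (b = -5*40 = -200)
(b + l)*S(-10) = (-200 + 4)*40 = -196*40 = -7840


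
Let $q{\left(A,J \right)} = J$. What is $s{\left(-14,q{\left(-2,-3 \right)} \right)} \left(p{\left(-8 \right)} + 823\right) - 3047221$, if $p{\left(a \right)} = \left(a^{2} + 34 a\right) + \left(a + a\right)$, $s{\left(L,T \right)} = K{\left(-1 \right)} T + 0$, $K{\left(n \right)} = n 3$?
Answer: $-3041830$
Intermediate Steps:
$K{\left(n \right)} = 3 n$
$s{\left(L,T \right)} = - 3 T$ ($s{\left(L,T \right)} = 3 \left(-1\right) T + 0 = - 3 T + 0 = - 3 T$)
$p{\left(a \right)} = a^{2} + 36 a$ ($p{\left(a \right)} = \left(a^{2} + 34 a\right) + 2 a = a^{2} + 36 a$)
$s{\left(-14,q{\left(-2,-3 \right)} \right)} \left(p{\left(-8 \right)} + 823\right) - 3047221 = \left(-3\right) \left(-3\right) \left(- 8 \left(36 - 8\right) + 823\right) - 3047221 = 9 \left(\left(-8\right) 28 + 823\right) - 3047221 = 9 \left(-224 + 823\right) - 3047221 = 9 \cdot 599 - 3047221 = 5391 - 3047221 = -3041830$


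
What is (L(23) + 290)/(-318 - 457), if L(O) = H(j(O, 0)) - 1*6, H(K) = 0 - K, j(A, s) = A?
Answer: -261/775 ≈ -0.33677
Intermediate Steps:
H(K) = -K
L(O) = -6 - O (L(O) = -O - 1*6 = -O - 6 = -6 - O)
(L(23) + 290)/(-318 - 457) = ((-6 - 1*23) + 290)/(-318 - 457) = ((-6 - 23) + 290)/(-775) = (-29 + 290)*(-1/775) = 261*(-1/775) = -261/775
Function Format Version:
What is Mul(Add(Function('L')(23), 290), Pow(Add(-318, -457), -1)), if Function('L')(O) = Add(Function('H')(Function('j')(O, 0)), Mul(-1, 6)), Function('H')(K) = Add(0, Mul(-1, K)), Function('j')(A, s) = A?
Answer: Rational(-261, 775) ≈ -0.33677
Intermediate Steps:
Function('H')(K) = Mul(-1, K)
Function('L')(O) = Add(-6, Mul(-1, O)) (Function('L')(O) = Add(Mul(-1, O), Mul(-1, 6)) = Add(Mul(-1, O), -6) = Add(-6, Mul(-1, O)))
Mul(Add(Function('L')(23), 290), Pow(Add(-318, -457), -1)) = Mul(Add(Add(-6, Mul(-1, 23)), 290), Pow(Add(-318, -457), -1)) = Mul(Add(Add(-6, -23), 290), Pow(-775, -1)) = Mul(Add(-29, 290), Rational(-1, 775)) = Mul(261, Rational(-1, 775)) = Rational(-261, 775)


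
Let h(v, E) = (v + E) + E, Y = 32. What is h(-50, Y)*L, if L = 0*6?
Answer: 0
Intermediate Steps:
L = 0
h(v, E) = v + 2*E (h(v, E) = (E + v) + E = v + 2*E)
h(-50, Y)*L = (-50 + 2*32)*0 = (-50 + 64)*0 = 14*0 = 0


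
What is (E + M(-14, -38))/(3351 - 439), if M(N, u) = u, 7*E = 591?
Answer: 25/1568 ≈ 0.015944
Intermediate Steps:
E = 591/7 (E = (⅐)*591 = 591/7 ≈ 84.429)
(E + M(-14, -38))/(3351 - 439) = (591/7 - 38)/(3351 - 439) = (325/7)/2912 = (325/7)*(1/2912) = 25/1568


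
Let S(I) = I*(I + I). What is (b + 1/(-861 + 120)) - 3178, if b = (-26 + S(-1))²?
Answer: -1928083/741 ≈ -2602.0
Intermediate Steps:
S(I) = 2*I² (S(I) = I*(2*I) = 2*I²)
b = 576 (b = (-26 + 2*(-1)²)² = (-26 + 2*1)² = (-26 + 2)² = (-24)² = 576)
(b + 1/(-861 + 120)) - 3178 = (576 + 1/(-861 + 120)) - 3178 = (576 + 1/(-741)) - 3178 = (576 - 1/741) - 3178 = 426815/741 - 3178 = -1928083/741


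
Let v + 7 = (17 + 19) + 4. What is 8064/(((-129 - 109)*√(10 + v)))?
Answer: -576*√43/731 ≈ -5.1670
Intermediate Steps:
v = 33 (v = -7 + ((17 + 19) + 4) = -7 + (36 + 4) = -7 + 40 = 33)
8064/(((-129 - 109)*√(10 + v))) = 8064/(((-129 - 109)*√(10 + 33))) = 8064/((-238*√43)) = 8064*(-√43/10234) = -576*√43/731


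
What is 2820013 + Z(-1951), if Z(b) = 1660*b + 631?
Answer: -418016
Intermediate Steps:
Z(b) = 631 + 1660*b
2820013 + Z(-1951) = 2820013 + (631 + 1660*(-1951)) = 2820013 + (631 - 3238660) = 2820013 - 3238029 = -418016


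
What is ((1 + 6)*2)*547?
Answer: 7658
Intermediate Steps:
((1 + 6)*2)*547 = (7*2)*547 = 14*547 = 7658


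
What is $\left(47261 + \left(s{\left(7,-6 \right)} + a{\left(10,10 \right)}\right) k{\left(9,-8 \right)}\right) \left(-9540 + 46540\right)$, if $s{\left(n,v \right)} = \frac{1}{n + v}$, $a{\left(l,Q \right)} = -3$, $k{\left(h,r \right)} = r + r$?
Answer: $1749841000$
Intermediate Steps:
$k{\left(h,r \right)} = 2 r$
$\left(47261 + \left(s{\left(7,-6 \right)} + a{\left(10,10 \right)}\right) k{\left(9,-8 \right)}\right) \left(-9540 + 46540\right) = \left(47261 + \left(\frac{1}{7 - 6} - 3\right) 2 \left(-8\right)\right) \left(-9540 + 46540\right) = \left(47261 + \left(1^{-1} - 3\right) \left(-16\right)\right) 37000 = \left(47261 + \left(1 - 3\right) \left(-16\right)\right) 37000 = \left(47261 - -32\right) 37000 = \left(47261 + 32\right) 37000 = 47293 \cdot 37000 = 1749841000$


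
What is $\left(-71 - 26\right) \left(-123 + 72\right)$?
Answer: $4947$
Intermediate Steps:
$\left(-71 - 26\right) \left(-123 + 72\right) = \left(-97\right) \left(-51\right) = 4947$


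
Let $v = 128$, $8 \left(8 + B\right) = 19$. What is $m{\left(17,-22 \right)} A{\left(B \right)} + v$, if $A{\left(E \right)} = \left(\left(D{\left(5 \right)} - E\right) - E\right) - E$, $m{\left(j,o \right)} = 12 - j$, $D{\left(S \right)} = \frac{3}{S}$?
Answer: $\frac{325}{8} \approx 40.625$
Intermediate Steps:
$B = - \frac{45}{8}$ ($B = -8 + \frac{1}{8} \cdot 19 = -8 + \frac{19}{8} = - \frac{45}{8} \approx -5.625$)
$A{\left(E \right)} = \frac{3}{5} - 3 E$ ($A{\left(E \right)} = \left(\left(\frac{3}{5} - E\right) - E\right) - E = \left(\frac{3}{5} - 2 E\right) - E = \frac{3}{5} - 3 E$)
$m{\left(17,-22 \right)} A{\left(B \right)} + v = \left(12 - 17\right) \left(\frac{3}{5} - - \frac{135}{8}\right) + 128 = \left(12 - 17\right) \left(\frac{3}{5} + \frac{135}{8}\right) + 128 = \left(-5\right) \frac{699}{40} + 128 = - \frac{699}{8} + 128 = \frac{325}{8}$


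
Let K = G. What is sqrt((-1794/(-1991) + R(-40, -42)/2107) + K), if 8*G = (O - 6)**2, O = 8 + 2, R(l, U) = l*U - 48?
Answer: 4*sqrt(82506018617)/599291 ≈ 1.9172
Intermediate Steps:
R(l, U) = -48 + U*l (R(l, U) = U*l - 48 = -48 + U*l)
O = 10
G = 2 (G = (10 - 6)**2/8 = (1/8)*4**2 = (1/8)*16 = 2)
K = 2
sqrt((-1794/(-1991) + R(-40, -42)/2107) + K) = sqrt((-1794/(-1991) + (-48 - 42*(-40))/2107) + 2) = sqrt((-1794*(-1/1991) + (-48 + 1680)*(1/2107)) + 2) = sqrt((1794/1991 + 1632*(1/2107)) + 2) = sqrt((1794/1991 + 1632/2107) + 2) = sqrt(7029270/4195037 + 2) = sqrt(15419344/4195037) = 4*sqrt(82506018617)/599291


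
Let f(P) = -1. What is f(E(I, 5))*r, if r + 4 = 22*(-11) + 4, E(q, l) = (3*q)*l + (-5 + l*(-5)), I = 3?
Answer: 242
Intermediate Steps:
E(q, l) = -5 - 5*l + 3*l*q (E(q, l) = 3*l*q + (-5 - 5*l) = -5 - 5*l + 3*l*q)
r = -242 (r = -4 + (22*(-11) + 4) = -4 + (-242 + 4) = -4 - 238 = -242)
f(E(I, 5))*r = -1*(-242) = 242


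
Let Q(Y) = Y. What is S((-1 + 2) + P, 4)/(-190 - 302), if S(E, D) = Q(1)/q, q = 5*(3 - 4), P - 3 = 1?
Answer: 1/2460 ≈ 0.00040650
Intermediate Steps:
P = 4 (P = 3 + 1 = 4)
q = -5 (q = 5*(-1) = -5)
S(E, D) = -1/5 (S(E, D) = 1/(-5) = 1*(-1/5) = -1/5)
S((-1 + 2) + P, 4)/(-190 - 302) = -1/(5*(-190 - 302)) = -1/5/(-492) = -1/5*(-1/492) = 1/2460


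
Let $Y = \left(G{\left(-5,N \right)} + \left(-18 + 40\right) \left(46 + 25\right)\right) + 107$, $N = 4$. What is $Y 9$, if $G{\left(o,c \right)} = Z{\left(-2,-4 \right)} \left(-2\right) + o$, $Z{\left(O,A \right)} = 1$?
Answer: $14958$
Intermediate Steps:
$G{\left(o,c \right)} = -2 + o$ ($G{\left(o,c \right)} = 1 \left(-2\right) + o = -2 + o$)
$Y = 1662$ ($Y = \left(\left(-2 - 5\right) + \left(-18 + 40\right) \left(46 + 25\right)\right) + 107 = \left(-7 + 22 \cdot 71\right) + 107 = \left(-7 + 1562\right) + 107 = 1555 + 107 = 1662$)
$Y 9 = 1662 \cdot 9 = 14958$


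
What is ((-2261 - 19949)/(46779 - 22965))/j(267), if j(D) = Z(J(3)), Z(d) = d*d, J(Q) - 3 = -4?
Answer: -11105/11907 ≈ -0.93264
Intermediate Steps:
J(Q) = -1 (J(Q) = 3 - 4 = -1)
Z(d) = d²
j(D) = 1 (j(D) = (-1)² = 1)
((-2261 - 19949)/(46779 - 22965))/j(267) = ((-2261 - 19949)/(46779 - 22965))/1 = -22210/23814*1 = -22210*1/23814*1 = -11105/11907*1 = -11105/11907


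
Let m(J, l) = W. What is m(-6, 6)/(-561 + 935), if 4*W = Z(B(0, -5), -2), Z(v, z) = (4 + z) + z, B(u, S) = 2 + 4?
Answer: 0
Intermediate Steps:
B(u, S) = 6
Z(v, z) = 4 + 2*z
W = 0 (W = (4 + 2*(-2))/4 = (4 - 4)/4 = (1/4)*0 = 0)
m(J, l) = 0
m(-6, 6)/(-561 + 935) = 0/(-561 + 935) = 0/374 = 0*(1/374) = 0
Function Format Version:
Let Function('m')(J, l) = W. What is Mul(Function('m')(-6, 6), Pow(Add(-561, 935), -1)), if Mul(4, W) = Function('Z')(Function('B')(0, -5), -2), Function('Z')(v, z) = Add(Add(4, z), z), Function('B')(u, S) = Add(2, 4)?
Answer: 0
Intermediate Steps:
Function('B')(u, S) = 6
Function('Z')(v, z) = Add(4, Mul(2, z))
W = 0 (W = Mul(Rational(1, 4), Add(4, Mul(2, -2))) = Mul(Rational(1, 4), Add(4, -4)) = Mul(Rational(1, 4), 0) = 0)
Function('m')(J, l) = 0
Mul(Function('m')(-6, 6), Pow(Add(-561, 935), -1)) = Mul(0, Pow(Add(-561, 935), -1)) = Mul(0, Pow(374, -1)) = Mul(0, Rational(1, 374)) = 0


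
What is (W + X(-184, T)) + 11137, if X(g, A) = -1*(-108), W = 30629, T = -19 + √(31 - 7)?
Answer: 41874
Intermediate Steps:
T = -19 + 2*√6 (T = -19 + √24 = -19 + 2*√6 ≈ -14.101)
X(g, A) = 108
(W + X(-184, T)) + 11137 = (30629 + 108) + 11137 = 30737 + 11137 = 41874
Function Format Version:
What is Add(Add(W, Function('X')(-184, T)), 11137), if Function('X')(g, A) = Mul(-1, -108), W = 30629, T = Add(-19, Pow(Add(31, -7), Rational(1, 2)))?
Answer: 41874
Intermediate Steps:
T = Add(-19, Mul(2, Pow(6, Rational(1, 2)))) (T = Add(-19, Pow(24, Rational(1, 2))) = Add(-19, Mul(2, Pow(6, Rational(1, 2)))) ≈ -14.101)
Function('X')(g, A) = 108
Add(Add(W, Function('X')(-184, T)), 11137) = Add(Add(30629, 108), 11137) = Add(30737, 11137) = 41874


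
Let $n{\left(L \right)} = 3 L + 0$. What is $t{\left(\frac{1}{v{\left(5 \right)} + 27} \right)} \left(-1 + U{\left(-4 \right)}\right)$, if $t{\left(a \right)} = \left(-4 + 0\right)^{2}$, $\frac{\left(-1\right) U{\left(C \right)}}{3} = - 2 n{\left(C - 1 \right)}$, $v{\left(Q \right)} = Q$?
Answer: $-1456$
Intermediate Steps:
$n{\left(L \right)} = 3 L$
$U{\left(C \right)} = -18 + 18 C$ ($U{\left(C \right)} = - 3 \left(- 2 \cdot 3 \left(C - 1\right)\right) = - 3 \left(- 2 \cdot 3 \left(-1 + C\right)\right) = - 3 \left(- 2 \left(-3 + 3 C\right)\right) = - 3 \left(6 - 6 C\right) = -18 + 18 C$)
$t{\left(a \right)} = 16$ ($t{\left(a \right)} = \left(-4\right)^{2} = 16$)
$t{\left(\frac{1}{v{\left(5 \right)} + 27} \right)} \left(-1 + U{\left(-4 \right)}\right) = 16 \left(-1 + \left(-18 + 18 \left(-4\right)\right)\right) = 16 \left(-1 - 90\right) = 16 \left(-91\right) = -1456$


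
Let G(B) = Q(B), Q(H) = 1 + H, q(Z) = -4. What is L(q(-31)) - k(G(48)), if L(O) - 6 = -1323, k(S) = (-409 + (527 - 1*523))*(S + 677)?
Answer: 292713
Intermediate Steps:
G(B) = 1 + B
k(S) = -274185 - 405*S (k(S) = (-409 + (527 - 523))*(677 + S) = (-409 + 4)*(677 + S) = -405*(677 + S) = -274185 - 405*S)
L(O) = -1317 (L(O) = 6 - 1323 = -1317)
L(q(-31)) - k(G(48)) = -1317 - (-274185 - 405*(1 + 48)) = -1317 - (-274185 - 405*49) = -1317 - (-274185 - 19845) = -1317 - 1*(-294030) = -1317 + 294030 = 292713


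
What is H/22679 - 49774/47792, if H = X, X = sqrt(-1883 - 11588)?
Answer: -24887/23896 + I*sqrt(13471)/22679 ≈ -1.0415 + 0.0051177*I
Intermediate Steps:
X = I*sqrt(13471) (X = sqrt(-13471) = I*sqrt(13471) ≈ 116.06*I)
H = I*sqrt(13471) ≈ 116.06*I
H/22679 - 49774/47792 = (I*sqrt(13471))/22679 - 49774/47792 = (I*sqrt(13471))*(1/22679) - 49774*1/47792 = I*sqrt(13471)/22679 - 24887/23896 = -24887/23896 + I*sqrt(13471)/22679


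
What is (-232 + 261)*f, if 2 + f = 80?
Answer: 2262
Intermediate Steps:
f = 78 (f = -2 + 80 = 78)
(-232 + 261)*f = (-232 + 261)*78 = 29*78 = 2262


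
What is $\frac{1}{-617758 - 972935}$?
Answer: $- \frac{1}{1590693} \approx -6.2866 \cdot 10^{-7}$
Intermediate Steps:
$\frac{1}{-617758 - 972935} = \frac{1}{-1590693} = - \frac{1}{1590693}$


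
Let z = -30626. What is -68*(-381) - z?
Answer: 56534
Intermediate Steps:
-68*(-381) - z = -68*(-381) - 1*(-30626) = 25908 + 30626 = 56534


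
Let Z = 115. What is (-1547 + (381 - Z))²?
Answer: 1640961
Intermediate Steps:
(-1547 + (381 - Z))² = (-1547 + (381 - 1*115))² = (-1547 + (381 - 115))² = (-1547 + 266)² = (-1281)² = 1640961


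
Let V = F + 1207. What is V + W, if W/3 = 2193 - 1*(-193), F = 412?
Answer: 8777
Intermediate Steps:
V = 1619 (V = 412 + 1207 = 1619)
W = 7158 (W = 3*(2193 - 1*(-193)) = 3*(2193 + 193) = 3*2386 = 7158)
V + W = 1619 + 7158 = 8777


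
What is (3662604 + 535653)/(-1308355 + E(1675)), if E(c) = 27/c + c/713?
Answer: -5013873378675/1562532842749 ≈ -3.2088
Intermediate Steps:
E(c) = 27/c + c/713 (E(c) = 27/c + c*(1/713) = 27/c + c/713)
(3662604 + 535653)/(-1308355 + E(1675)) = (3662604 + 535653)/(-1308355 + (27/1675 + (1/713)*1675)) = 4198257/(-1308355 + (27*(1/1675) + 1675/713)) = 4198257/(-1308355 + (27/1675 + 1675/713)) = 4198257/(-1308355 + 2824876/1194275) = 4198257/(-1562532842749/1194275) = 4198257*(-1194275/1562532842749) = -5013873378675/1562532842749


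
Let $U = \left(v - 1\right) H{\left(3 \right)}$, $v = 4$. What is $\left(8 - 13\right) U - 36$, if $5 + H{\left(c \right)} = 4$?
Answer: $-21$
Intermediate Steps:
$H{\left(c \right)} = -1$ ($H{\left(c \right)} = -5 + 4 = -1$)
$U = -3$ ($U = \left(4 - 1\right) \left(-1\right) = 3 \left(-1\right) = -3$)
$\left(8 - 13\right) U - 36 = \left(8 - 13\right) \left(-3\right) - 36 = \left(-5\right) \left(-3\right) - 36 = 15 - 36 = -21$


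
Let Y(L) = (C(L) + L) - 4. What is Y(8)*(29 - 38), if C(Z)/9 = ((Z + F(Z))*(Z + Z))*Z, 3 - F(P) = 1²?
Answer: -103716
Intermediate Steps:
F(P) = 2 (F(P) = 3 - 1*1² = 3 - 1*1 = 3 - 1 = 2)
C(Z) = 18*Z²*(2 + Z) (C(Z) = 9*(((Z + 2)*(Z + Z))*Z) = 9*(((2 + Z)*(2*Z))*Z) = 9*((2*Z*(2 + Z))*Z) = 9*(2*Z²*(2 + Z)) = 18*Z²*(2 + Z))
Y(L) = -4 + L + 18*L²*(2 + L) (Y(L) = (18*L²*(2 + L) + L) - 4 = (L + 18*L²*(2 + L)) - 4 = -4 + L + 18*L²*(2 + L))
Y(8)*(29 - 38) = (-4 + 8 + 18*8²*(2 + 8))*(29 - 38) = (-4 + 8 + 18*64*10)*(-9) = (-4 + 8 + 11520)*(-9) = 11524*(-9) = -103716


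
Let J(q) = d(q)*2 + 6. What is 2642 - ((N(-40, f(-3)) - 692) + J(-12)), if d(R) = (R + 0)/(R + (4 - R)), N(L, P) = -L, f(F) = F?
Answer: 3294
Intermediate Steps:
d(R) = R/4
J(q) = 6 + q/2 (J(q) = (q/4)*2 + 6 = q/2 + 6 = 6 + q/2)
2642 - ((N(-40, f(-3)) - 692) + J(-12)) = 2642 - ((-1*(-40) - 692) + (6 + (½)*(-12))) = 2642 - ((40 - 692) + (6 - 6)) = 2642 - (-652 + 0) = 2642 - 1*(-652) = 2642 + 652 = 3294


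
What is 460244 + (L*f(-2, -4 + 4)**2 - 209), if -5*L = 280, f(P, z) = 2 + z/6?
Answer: 459811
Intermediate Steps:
f(P, z) = 2 + z/6 (f(P, z) = 2 + z*(1/6) = 2 + z/6)
L = -56 (L = -1/5*280 = -56)
460244 + (L*f(-2, -4 + 4)**2 - 209) = 460244 + (-56*(2 + (-4 + 4)/6)**2 - 209) = 460244 + (-56*(2 + (1/6)*0)**2 - 209) = 460244 + (-56*(2 + 0)**2 - 209) = 460244 + (-56*2**2 - 209) = 460244 + (-56*4 - 209) = 460244 + (-224 - 209) = 460244 - 433 = 459811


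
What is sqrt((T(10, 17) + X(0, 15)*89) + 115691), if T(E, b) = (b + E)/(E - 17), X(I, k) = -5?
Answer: sqrt(5646865)/7 ≈ 339.47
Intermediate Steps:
T(E, b) = (E + b)/(-17 + E)
sqrt((T(10, 17) + X(0, 15)*89) + 115691) = sqrt(((10 + 17)/(-17 + 10) - 5*89) + 115691) = sqrt((27/(-7) - 445) + 115691) = sqrt((-1/7*27 - 445) + 115691) = sqrt((-27/7 - 445) + 115691) = sqrt(-3142/7 + 115691) = sqrt(806695/7) = sqrt(5646865)/7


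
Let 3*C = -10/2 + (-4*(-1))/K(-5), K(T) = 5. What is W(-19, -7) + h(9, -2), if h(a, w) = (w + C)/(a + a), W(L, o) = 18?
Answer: 1603/90 ≈ 17.811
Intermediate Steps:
C = -7/5 (C = (-10/2 - 4*(-1)/5)/3 = (-10*1/2 + 4*(1/5))/3 = (-5 + 4/5)/3 = (1/3)*(-21/5) = -7/5 ≈ -1.4000)
h(a, w) = (-7/5 + w)/(2*a) (h(a, w) = (w - 7/5)/(a + a) = (-7/5 + w)/((2*a)) = (-7/5 + w)*(1/(2*a)) = (-7/5 + w)/(2*a))
W(-19, -7) + h(9, -2) = 18 + (1/10)*(-7 + 5*(-2))/9 = 18 + (1/10)*(1/9)*(-7 - 10) = 18 + (1/10)*(1/9)*(-17) = 18 - 17/90 = 1603/90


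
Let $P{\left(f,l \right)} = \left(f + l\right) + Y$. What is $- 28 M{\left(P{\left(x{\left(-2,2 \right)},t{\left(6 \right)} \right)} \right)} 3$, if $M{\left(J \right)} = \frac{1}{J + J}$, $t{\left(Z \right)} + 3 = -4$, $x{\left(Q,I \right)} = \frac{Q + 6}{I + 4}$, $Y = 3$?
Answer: $\frac{63}{5} \approx 12.6$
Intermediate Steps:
$x{\left(Q,I \right)} = \frac{6 + Q}{4 + I}$
$t{\left(Z \right)} = -7$ ($t{\left(Z \right)} = -3 - 4 = -7$)
$P{\left(f,l \right)} = 3 + f + l$ ($P{\left(f,l \right)} = \left(f + l\right) + 3 = 3 + f + l$)
$M{\left(J \right)} = \frac{1}{2 J}$
$- 28 M{\left(P{\left(x{\left(-2,2 \right)},t{\left(6 \right)} \right)} \right)} 3 = - 28 \frac{1}{2 \left(3 + \frac{6 - 2}{4 + 2} - 7\right)} 3 = - 28 \frac{1}{2 \left(3 + \frac{1}{6} \cdot 4 - 7\right)} 3 = - 28 \frac{1}{2 \left(3 + \frac{2}{3} - 7\right)} 3 = - 28 \frac{1}{2 \left(- \frac{10}{3}\right)} 3 = - 28 \cdot \frac{1}{2} \left(- \frac{3}{10}\right) 3 = \left(-28\right) \left(- \frac{3}{20}\right) 3 = \frac{21}{5} \cdot 3 = \frac{63}{5}$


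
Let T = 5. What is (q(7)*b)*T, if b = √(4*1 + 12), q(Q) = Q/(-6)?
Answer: -70/3 ≈ -23.333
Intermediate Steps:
q(Q) = -Q/6 (q(Q) = Q*(-⅙) = -Q/6)
b = 4 (b = √(4 + 12) = √16 = 4)
(q(7)*b)*T = (-⅙*7*4)*5 = -7/6*4*5 = -14/3*5 = -70/3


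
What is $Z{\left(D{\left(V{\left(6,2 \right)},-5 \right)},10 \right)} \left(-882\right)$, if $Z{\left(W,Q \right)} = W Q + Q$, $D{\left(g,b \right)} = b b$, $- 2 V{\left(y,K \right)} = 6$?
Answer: $-229320$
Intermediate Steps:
$V{\left(y,K \right)} = -3$ ($V{\left(y,K \right)} = \left(- \frac{1}{2}\right) 6 = -3$)
$D{\left(g,b \right)} = b^{2}$
$Z{\left(W,Q \right)} = Q + Q W$ ($Z{\left(W,Q \right)} = Q W + Q = Q + Q W$)
$Z{\left(D{\left(V{\left(6,2 \right)},-5 \right)},10 \right)} \left(-882\right) = 10 \left(1 + \left(-5\right)^{2}\right) \left(-882\right) = 10 \left(1 + 25\right) \left(-882\right) = 10 \cdot 26 \left(-882\right) = 260 \left(-882\right) = -229320$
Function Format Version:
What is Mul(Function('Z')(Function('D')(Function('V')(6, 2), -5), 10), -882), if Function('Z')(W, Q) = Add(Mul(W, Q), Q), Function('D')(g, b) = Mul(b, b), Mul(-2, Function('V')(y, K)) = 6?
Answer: -229320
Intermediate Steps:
Function('V')(y, K) = -3 (Function('V')(y, K) = Mul(Rational(-1, 2), 6) = -3)
Function('D')(g, b) = Pow(b, 2)
Function('Z')(W, Q) = Add(Q, Mul(Q, W)) (Function('Z')(W, Q) = Add(Mul(Q, W), Q) = Add(Q, Mul(Q, W)))
Mul(Function('Z')(Function('D')(Function('V')(6, 2), -5), 10), -882) = Mul(Mul(10, Add(1, Pow(-5, 2))), -882) = Mul(Mul(10, Add(1, 25)), -882) = Mul(Mul(10, 26), -882) = Mul(260, -882) = -229320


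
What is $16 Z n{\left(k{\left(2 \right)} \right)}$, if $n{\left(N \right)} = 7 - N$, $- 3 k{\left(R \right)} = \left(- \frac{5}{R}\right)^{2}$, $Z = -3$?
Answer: $-436$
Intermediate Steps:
$k{\left(R \right)} = - \frac{25}{3 R^{2}}$ ($k{\left(R \right)} = - \frac{\left(- \frac{5}{R}\right)^{2}}{3} = - \frac{25 \frac{1}{R^{2}}}{3} = - \frac{25}{3 R^{2}}$)
$16 Z n{\left(k{\left(2 \right)} \right)} = 16 \left(-3\right) \left(7 - - \frac{25}{3 \cdot 4}\right) = - 48 \left(7 - \left(- \frac{25}{3}\right) \frac{1}{4}\right) = - 48 \left(7 - - \frac{25}{12}\right) = - 48 \left(7 + \frac{25}{12}\right) = \left(-48\right) \frac{109}{12} = -436$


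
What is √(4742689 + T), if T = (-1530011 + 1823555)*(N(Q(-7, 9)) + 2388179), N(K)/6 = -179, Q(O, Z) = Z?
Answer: √700725092809 ≈ 8.3709e+5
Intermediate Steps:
N(K) = -1074 (N(K) = 6*(-179) = -1074)
T = 700720350120 (T = (-1530011 + 1823555)*(-1074 + 2388179) = 293544*2387105 = 700720350120)
√(4742689 + T) = √(4742689 + 700720350120) = √700725092809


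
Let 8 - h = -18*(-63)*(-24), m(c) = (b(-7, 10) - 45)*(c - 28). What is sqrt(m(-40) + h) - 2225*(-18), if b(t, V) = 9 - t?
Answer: 40050 + 6*sqrt(811) ≈ 40221.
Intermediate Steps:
m(c) = 812 - 29*c (m(c) = ((9 - 1*(-7)) - 45)*(c - 28) = ((9 + 7) - 45)*(-28 + c) = (16 - 45)*(-28 + c) = -29*(-28 + c) = 812 - 29*c)
h = 27224 (h = 8 - (-18*(-63))*(-24) = 8 - 1134*(-24) = 8 - 1*(-27216) = 8 + 27216 = 27224)
sqrt(m(-40) + h) - 2225*(-18) = sqrt((812 - 29*(-40)) + 27224) - 2225*(-18) = sqrt((812 + 1160) + 27224) - 1*(-40050) = sqrt(1972 + 27224) + 40050 = sqrt(29196) + 40050 = 6*sqrt(811) + 40050 = 40050 + 6*sqrt(811)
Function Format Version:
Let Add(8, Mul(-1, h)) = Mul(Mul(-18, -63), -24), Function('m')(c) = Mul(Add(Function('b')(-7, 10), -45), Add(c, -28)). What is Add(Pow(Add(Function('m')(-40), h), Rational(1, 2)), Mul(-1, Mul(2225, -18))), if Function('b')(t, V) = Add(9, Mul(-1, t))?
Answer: Add(40050, Mul(6, Pow(811, Rational(1, 2)))) ≈ 40221.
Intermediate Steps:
Function('m')(c) = Add(812, Mul(-29, c)) (Function('m')(c) = Mul(Add(Add(9, Mul(-1, -7)), -45), Add(c, -28)) = Mul(Add(Add(9, 7), -45), Add(-28, c)) = Mul(Add(16, -45), Add(-28, c)) = Mul(-29, Add(-28, c)) = Add(812, Mul(-29, c)))
h = 27224 (h = Add(8, Mul(-1, Mul(Mul(-18, -63), -24))) = Add(8, Mul(-1, Mul(1134, -24))) = Add(8, Mul(-1, -27216)) = Add(8, 27216) = 27224)
Add(Pow(Add(Function('m')(-40), h), Rational(1, 2)), Mul(-1, Mul(2225, -18))) = Add(Pow(Add(Add(812, Mul(-29, -40)), 27224), Rational(1, 2)), Mul(-1, Mul(2225, -18))) = Add(Pow(Add(Add(812, 1160), 27224), Rational(1, 2)), Mul(-1, -40050)) = Add(Pow(Add(1972, 27224), Rational(1, 2)), 40050) = Add(Pow(29196, Rational(1, 2)), 40050) = Add(Mul(6, Pow(811, Rational(1, 2))), 40050) = Add(40050, Mul(6, Pow(811, Rational(1, 2))))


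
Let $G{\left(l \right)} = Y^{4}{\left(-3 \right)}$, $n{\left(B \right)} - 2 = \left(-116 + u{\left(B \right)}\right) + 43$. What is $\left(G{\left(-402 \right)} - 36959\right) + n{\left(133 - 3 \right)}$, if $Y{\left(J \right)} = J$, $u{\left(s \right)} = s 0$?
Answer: $-36949$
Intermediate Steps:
$u{\left(s \right)} = 0$
$n{\left(B \right)} = -71$ ($n{\left(B \right)} = 2 + \left(\left(-116 + 0\right) + 43\right) = 2 + \left(-116 + 43\right) = 2 - 73 = -71$)
$G{\left(l \right)} = 81$ ($G{\left(l \right)} = \left(-3\right)^{4} = 81$)
$\left(G{\left(-402 \right)} - 36959\right) + n{\left(133 - 3 \right)} = \left(81 - 36959\right) - 71 = -36878 - 71 = -36949$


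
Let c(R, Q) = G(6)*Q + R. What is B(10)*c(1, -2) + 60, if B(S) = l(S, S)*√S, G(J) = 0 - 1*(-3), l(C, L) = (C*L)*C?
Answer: 60 - 5000*√10 ≈ -15751.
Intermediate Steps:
l(C, L) = L*C²
G(J) = 3 (G(J) = 0 + 3 = 3)
B(S) = S^(7/2) (B(S) = (S*S²)*√S = S³*√S = S^(7/2))
c(R, Q) = R + 3*Q (c(R, Q) = 3*Q + R = R + 3*Q)
B(10)*c(1, -2) + 60 = 10^(7/2)*(1 + 3*(-2)) + 60 = (1000*√10)*(1 - 6) + 60 = (1000*√10)*(-5) + 60 = -5000*√10 + 60 = 60 - 5000*√10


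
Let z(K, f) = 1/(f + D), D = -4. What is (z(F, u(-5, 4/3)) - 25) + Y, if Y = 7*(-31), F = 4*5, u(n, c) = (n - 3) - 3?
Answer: -3631/15 ≈ -242.07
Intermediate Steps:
u(n, c) = -6 + n (u(n, c) = (-3 + n) - 3 = -6 + n)
F = 20
z(K, f) = 1/(-4 + f) (z(K, f) = 1/(f - 4) = 1/(-4 + f))
Y = -217
(z(F, u(-5, 4/3)) - 25) + Y = (1/(-4 + (-6 - 5)) - 25) - 217 = (1/(-4 - 11) - 25) - 217 = (1/(-15) - 25) - 217 = (-1/15 - 25) - 217 = -376/15 - 217 = -3631/15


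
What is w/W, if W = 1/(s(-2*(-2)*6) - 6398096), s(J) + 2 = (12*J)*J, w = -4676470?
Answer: 29888189593420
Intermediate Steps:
s(J) = -2 + 12*J² (s(J) = -2 + (12*J)*J = -2 + 12*J²)
W = -1/6391186 (W = 1/((-2 + 12*(-2*(-2)*6)²) - 6398096) = 1/((-2 + 12*(4*6)²) - 6398096) = 1/((-2 + 12*24²) - 6398096) = 1/((-2 + 12*576) - 6398096) = 1/((-2 + 6912) - 6398096) = 1/(6910 - 6398096) = 1/(-6391186) = -1/6391186 ≈ -1.5647e-7)
w/W = -4676470/(-1/6391186) = -4676470*(-6391186) = 29888189593420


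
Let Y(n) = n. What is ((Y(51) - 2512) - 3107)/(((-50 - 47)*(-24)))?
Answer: -232/97 ≈ -2.3918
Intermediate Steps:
((Y(51) - 2512) - 3107)/(((-50 - 47)*(-24))) = ((51 - 2512) - 3107)/(((-50 - 47)*(-24))) = (-2461 - 3107)/((-97*(-24))) = -5568/2328 = -5568*1/2328 = -232/97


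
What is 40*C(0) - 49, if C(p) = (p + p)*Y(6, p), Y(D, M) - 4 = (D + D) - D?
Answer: -49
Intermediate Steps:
Y(D, M) = 4 + D (Y(D, M) = 4 + ((D + D) - D) = 4 + (2*D - D) = 4 + D)
C(p) = 20*p (C(p) = (p + p)*(4 + 6) = (2*p)*10 = 20*p)
40*C(0) - 49 = 40*(20*0) - 49 = 40*0 - 49 = 0 - 49 = -49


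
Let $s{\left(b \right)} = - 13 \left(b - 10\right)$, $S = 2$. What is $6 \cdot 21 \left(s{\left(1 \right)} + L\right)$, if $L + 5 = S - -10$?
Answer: $15624$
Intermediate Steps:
$L = 7$ ($L = -5 + \left(2 - -10\right) = -5 + \left(2 + 10\right) = -5 + 12 = 7$)
$s{\left(b \right)} = 130 - 13 b$ ($s{\left(b \right)} = - 13 \left(-10 + b\right) = 130 - 13 b$)
$6 \cdot 21 \left(s{\left(1 \right)} + L\right) = 6 \cdot 21 \left(\left(130 - 13\right) + 7\right) = 126 \left(\left(130 - 13\right) + 7\right) = 126 \left(117 + 7\right) = 126 \cdot 124 = 15624$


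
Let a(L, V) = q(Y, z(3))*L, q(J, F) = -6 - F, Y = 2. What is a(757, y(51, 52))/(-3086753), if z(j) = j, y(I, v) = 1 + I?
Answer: 6813/3086753 ≈ 0.0022072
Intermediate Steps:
a(L, V) = -9*L (a(L, V) = (-6 - 1*3)*L = (-6 - 3)*L = -9*L)
a(757, y(51, 52))/(-3086753) = -9*757/(-3086753) = -6813*(-1/3086753) = 6813/3086753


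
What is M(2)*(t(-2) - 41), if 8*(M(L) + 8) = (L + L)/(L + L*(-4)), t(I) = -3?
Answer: 1067/3 ≈ 355.67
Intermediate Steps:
M(L) = -97/12 (M(L) = -8 + ((L + L)/(L + L*(-4)))/8 = -8 + ((2*L)/(L - 4*L))/8 = -8 + ((2*L)/((-3*L)))/8 = -8 + ((2*L)*(-1/(3*L)))/8 = -8 + (1/8)*(-2/3) = -8 - 1/12 = -97/12)
M(2)*(t(-2) - 41) = -97*(-3 - 41)/12 = -97/12*(-44) = 1067/3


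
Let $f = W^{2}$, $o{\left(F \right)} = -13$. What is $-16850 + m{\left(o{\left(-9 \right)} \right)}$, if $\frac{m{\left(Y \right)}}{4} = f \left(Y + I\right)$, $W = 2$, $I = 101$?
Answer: $-15442$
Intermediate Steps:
$f = 4$ ($f = 2^{2} = 4$)
$m{\left(Y \right)} = 1616 + 16 Y$ ($m{\left(Y \right)} = 4 \cdot 4 \left(Y + 101\right) = 4 \cdot 4 \left(101 + Y\right) = 4 \left(404 + 4 Y\right) = 1616 + 16 Y$)
$-16850 + m{\left(o{\left(-9 \right)} \right)} = -16850 + \left(1616 + 16 \left(-13\right)\right) = -16850 + \left(1616 - 208\right) = -16850 + 1408 = -15442$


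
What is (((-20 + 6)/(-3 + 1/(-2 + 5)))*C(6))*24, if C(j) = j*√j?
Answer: 756*√6 ≈ 1851.8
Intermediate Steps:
C(j) = j^(3/2)
(((-20 + 6)/(-3 + 1/(-2 + 5)))*C(6))*24 = (((-20 + 6)/(-3 + 1/(-2 + 5)))*6^(3/2))*24 = ((-14/(-3 + 1/3))*(6*√6))*24 = ((-14/(-3 + ⅓))*(6*√6))*24 = ((-14/(-8/3))*(6*√6))*24 = ((-14*(-3/8))*(6*√6))*24 = (21*(6*√6)/4)*24 = (63*√6/2)*24 = 756*√6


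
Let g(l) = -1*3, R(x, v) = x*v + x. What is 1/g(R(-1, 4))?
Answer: -⅓ ≈ -0.33333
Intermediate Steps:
R(x, v) = x + v*x (R(x, v) = v*x + x = x + v*x)
g(l) = -3
1/g(R(-1, 4)) = 1/(-3) = -⅓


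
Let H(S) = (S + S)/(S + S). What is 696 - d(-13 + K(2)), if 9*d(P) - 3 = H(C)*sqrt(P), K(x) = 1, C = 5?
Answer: 2087/3 - 2*I*sqrt(3)/9 ≈ 695.67 - 0.3849*I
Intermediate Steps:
H(S) = 1 (H(S) = (2*S)/((2*S)) = (2*S)*(1/(2*S)) = 1)
d(P) = 1/3 + sqrt(P)/9 (d(P) = 1/3 + (1*sqrt(P))/9 = 1/3 + sqrt(P)/9)
696 - d(-13 + K(2)) = 696 - (1/3 + sqrt(-13 + 1)/9) = 696 - (1/3 + sqrt(-12)/9) = 696 - (1/3 + (2*I*sqrt(3))/9) = 696 - (1/3 + 2*I*sqrt(3)/9) = 696 + (-1/3 - 2*I*sqrt(3)/9) = 2087/3 - 2*I*sqrt(3)/9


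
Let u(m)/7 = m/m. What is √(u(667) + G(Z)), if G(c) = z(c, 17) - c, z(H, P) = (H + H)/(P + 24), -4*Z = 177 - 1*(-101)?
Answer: √491590/82 ≈ 8.5504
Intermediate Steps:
Z = -139/2 (Z = -(177 - 1*(-101))/4 = -(177 + 101)/4 = -¼*278 = -139/2 ≈ -69.500)
z(H, P) = 2*H/(24 + P) (z(H, P) = (2*H)/(24 + P) = 2*H/(24 + P))
u(m) = 7 (u(m) = 7*(m/m) = 7*1 = 7)
G(c) = -39*c/41 (G(c) = 2*c/(24 + 17) - c = 2*c/41 - c = -39*c/41)
√(u(667) + G(Z)) = √(7 - 39/41*(-139/2)) = √(7 + 5421/82) = √(5995/82) = √491590/82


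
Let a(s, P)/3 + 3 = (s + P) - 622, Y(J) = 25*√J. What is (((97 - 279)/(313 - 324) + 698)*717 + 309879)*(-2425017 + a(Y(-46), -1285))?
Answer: -1998579850353 + 678321675*I*√46/11 ≈ -1.9986e+12 + 4.1824e+8*I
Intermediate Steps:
a(s, P) = -1875 + 3*P + 3*s (a(s, P) = -9 + 3*((s + P) - 622) = -9 + 3*((P + s) - 622) = -9 + 3*(-622 + P + s) = -9 + (-1866 + 3*P + 3*s) = -1875 + 3*P + 3*s)
(((97 - 279)/(313 - 324) + 698)*717 + 309879)*(-2425017 + a(Y(-46), -1285)) = (((97 - 279)/(313 - 324) + 698)*717 + 309879)*(-2425017 + (-1875 + 3*(-1285) + 3*(25*√(-46)))) = ((-182/(-11) + 698)*717 + 309879)*(-2425017 + (-1875 - 3855 + 3*(25*(I*√46)))) = ((-182*(-1/11) + 698)*717 + 309879)*(-2425017 + (-1875 - 3855 + 3*(25*I*√46))) = ((182/11 + 698)*717 + 309879)*(-2425017 + (-1875 - 3855 + 75*I*√46)) = ((7860/11)*717 + 309879)*(-2425017 + (-5730 + 75*I*√46)) = (5635620/11 + 309879)*(-2430747 + 75*I*√46) = 9044289*(-2430747 + 75*I*√46)/11 = -1998579850353 + 678321675*I*√46/11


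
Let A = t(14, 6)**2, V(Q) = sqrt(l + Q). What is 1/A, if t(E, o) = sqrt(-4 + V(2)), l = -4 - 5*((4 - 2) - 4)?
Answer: -1/2 - sqrt(2)/4 ≈ -0.85355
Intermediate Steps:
l = 6 (l = -4 - 5*(2 - 4) = -4 - 5*(-2) = -4 + 10 = 6)
V(Q) = sqrt(6 + Q)
t(E, o) = sqrt(-4 + 2*sqrt(2)) (t(E, o) = sqrt(-4 + sqrt(6 + 2)) = sqrt(-4 + sqrt(8)) = sqrt(-4 + 2*sqrt(2)))
A = -4 + 2*sqrt(2) (A = (sqrt(-4 + 2*sqrt(2)))**2 = -4 + 2*sqrt(2) ≈ -1.1716)
1/A = 1/(-4 + 2*sqrt(2))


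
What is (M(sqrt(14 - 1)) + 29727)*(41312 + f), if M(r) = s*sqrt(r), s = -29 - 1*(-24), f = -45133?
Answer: -113586867 + 19105*13**(1/4) ≈ -1.1355e+8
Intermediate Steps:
s = -5 (s = -29 + 24 = -5)
M(r) = -5*sqrt(r)
(M(sqrt(14 - 1)) + 29727)*(41312 + f) = (-5*(14 - 1)**(1/4) + 29727)*(41312 - 45133) = (-5*13**(1/4) + 29727)*(-3821) = (29727 - 5*13**(1/4))*(-3821) = -113586867 + 19105*13**(1/4)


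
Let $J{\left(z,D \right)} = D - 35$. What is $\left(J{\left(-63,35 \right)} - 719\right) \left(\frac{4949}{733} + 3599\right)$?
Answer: $- \frac{1900328504}{733} \approx -2.5925 \cdot 10^{6}$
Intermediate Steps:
$J{\left(z,D \right)} = -35 + D$
$\left(J{\left(-63,35 \right)} - 719\right) \left(\frac{4949}{733} + 3599\right) = \left(\left(-35 + 35\right) - 719\right) \left(\frac{4949}{733} + 3599\right) = \left(0 - 719\right) \left(4949 \cdot \frac{1}{733} + 3599\right) = - 719 \left(\frac{4949}{733} + 3599\right) = \left(-719\right) \frac{2643016}{733} = - \frac{1900328504}{733}$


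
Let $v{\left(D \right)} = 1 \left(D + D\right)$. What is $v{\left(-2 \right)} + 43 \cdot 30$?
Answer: $1286$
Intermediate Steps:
$v{\left(D \right)} = 2 D$ ($v{\left(D \right)} = 1 \cdot 2 D = 2 D$)
$v{\left(-2 \right)} + 43 \cdot 30 = 2 \left(-2\right) + 43 \cdot 30 = -4 + 1290 = 1286$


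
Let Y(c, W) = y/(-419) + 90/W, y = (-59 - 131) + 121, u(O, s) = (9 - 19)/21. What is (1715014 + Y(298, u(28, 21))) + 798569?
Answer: 1053112155/419 ≈ 2.5134e+6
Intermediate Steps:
u(O, s) = -10/21 (u(O, s) = -10*1/21 = -10/21)
y = -69 (y = -190 + 121 = -69)
Y(c, W) = 69/419 + 90/W (Y(c, W) = -69/(-419) + 90/W = -69*(-1/419) + 90/W = 69/419 + 90/W)
(1715014 + Y(298, u(28, 21))) + 798569 = (1715014 + (69/419 + 90/(-10/21))) + 798569 = (1715014 + (69/419 + 90*(-21/10))) + 798569 = (1715014 + (69/419 - 189)) + 798569 = (1715014 - 79122/419) + 798569 = 718511744/419 + 798569 = 1053112155/419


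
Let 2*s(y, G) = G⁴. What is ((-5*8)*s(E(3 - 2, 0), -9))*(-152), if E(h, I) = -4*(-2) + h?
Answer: 19945440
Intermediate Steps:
E(h, I) = 8 + h
s(y, G) = G⁴/2
((-5*8)*s(E(3 - 2, 0), -9))*(-152) = ((-5*8)*((½)*(-9)⁴))*(-152) = -20*6561*(-152) = -40*6561/2*(-152) = -131220*(-152) = 19945440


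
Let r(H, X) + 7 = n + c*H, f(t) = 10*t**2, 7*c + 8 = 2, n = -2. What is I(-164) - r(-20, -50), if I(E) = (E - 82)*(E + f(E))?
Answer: -462866769/7 ≈ -6.6124e+7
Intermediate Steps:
c = -6/7 (c = -8/7 + (1/7)*2 = -8/7 + 2/7 = -6/7 ≈ -0.85714)
I(E) = (-82 + E)*(E + 10*E**2) (I(E) = (E - 82)*(E + 10*E**2) = (-82 + E)*(E + 10*E**2))
r(H, X) = -9 - 6*H/7 (r(H, X) = -7 + (-2 - 6*H/7) = -9 - 6*H/7)
I(-164) - r(-20, -50) = -164*(-82 - 819*(-164) + 10*(-164)**2) - (-9 - 6/7*(-20)) = -164*(-82 + 134316 + 10*26896) - (-9 + 120/7) = -164*(-82 + 134316 + 268960) - 1*57/7 = -164*403194 - 57/7 = -66123816 - 57/7 = -462866769/7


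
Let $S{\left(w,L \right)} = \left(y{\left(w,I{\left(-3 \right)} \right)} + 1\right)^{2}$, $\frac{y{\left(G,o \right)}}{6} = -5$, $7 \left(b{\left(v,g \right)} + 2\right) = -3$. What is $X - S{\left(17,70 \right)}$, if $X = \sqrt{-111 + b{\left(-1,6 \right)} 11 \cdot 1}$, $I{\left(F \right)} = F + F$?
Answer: $-841 + \frac{2 i \sqrt{1687}}{7} \approx -841.0 + 11.735 i$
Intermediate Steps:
$I{\left(F \right)} = 2 F$
$b{\left(v,g \right)} = - \frac{17}{7}$ ($b{\left(v,g \right)} = -2 + \frac{1}{7} \left(-3\right) = -2 - \frac{3}{7} = - \frac{17}{7}$)
$y{\left(G,o \right)} = -30$ ($y{\left(G,o \right)} = 6 \left(-5\right) = -30$)
$S{\left(w,L \right)} = 841$ ($S{\left(w,L \right)} = \left(-30 + 1\right)^{2} = \left(-29\right)^{2} = 841$)
$X = \frac{2 i \sqrt{1687}}{7}$ ($X = \sqrt{-111 + \left(- \frac{17}{7}\right) 11 \cdot 1} = \sqrt{-111 - \frac{187}{7}} = \sqrt{- \frac{964}{7}} = \frac{2 i \sqrt{1687}}{7} \approx 11.735 i$)
$X - S{\left(17,70 \right)} = \frac{2 i \sqrt{1687}}{7} - 841 = -841 + \frac{2 i \sqrt{1687}}{7}$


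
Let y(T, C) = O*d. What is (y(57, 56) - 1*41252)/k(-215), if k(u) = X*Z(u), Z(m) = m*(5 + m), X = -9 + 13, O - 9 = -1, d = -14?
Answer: -3447/15050 ≈ -0.22904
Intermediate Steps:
O = 8 (O = 9 - 1 = 8)
X = 4
y(T, C) = -112 (y(T, C) = 8*(-14) = -112)
k(u) = 4*u*(5 + u) (k(u) = 4*(u*(5 + u)) = 4*u*(5 + u))
(y(57, 56) - 1*41252)/k(-215) = (-112 - 1*41252)/((4*(-215)*(5 - 215))) = (-112 - 41252)/((4*(-215)*(-210))) = -41364/180600 = -41364*1/180600 = -3447/15050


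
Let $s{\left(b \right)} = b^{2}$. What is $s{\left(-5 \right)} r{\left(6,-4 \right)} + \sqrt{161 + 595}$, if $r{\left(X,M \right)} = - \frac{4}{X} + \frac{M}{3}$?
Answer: $-50 + 6 \sqrt{21} \approx -22.505$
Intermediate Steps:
$r{\left(X,M \right)} = - \frac{4}{X} + \frac{M}{3}$ ($r{\left(X,M \right)} = - \frac{4}{X} + M \frac{1}{3} = - \frac{4}{X} + \frac{M}{3}$)
$s{\left(-5 \right)} r{\left(6,-4 \right)} + \sqrt{161 + 595} = \left(-5\right)^{2} \left(- \frac{4}{6} + \frac{1}{3} \left(-4\right)\right) + \sqrt{161 + 595} = 25 \left(\left(-4\right) \frac{1}{6} - \frac{4}{3}\right) + \sqrt{756} = 25 \left(- \frac{2}{3} - \frac{4}{3}\right) + 6 \sqrt{21} = 25 \left(-2\right) + 6 \sqrt{21} = -50 + 6 \sqrt{21}$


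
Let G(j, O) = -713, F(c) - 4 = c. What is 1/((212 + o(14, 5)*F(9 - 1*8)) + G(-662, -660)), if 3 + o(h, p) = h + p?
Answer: -1/421 ≈ -0.0023753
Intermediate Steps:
F(c) = 4 + c
o(h, p) = -3 + h + p (o(h, p) = -3 + (h + p) = -3 + h + p)
1/((212 + o(14, 5)*F(9 - 1*8)) + G(-662, -660)) = 1/((212 + (-3 + 14 + 5)*(4 + (9 - 1*8))) - 713) = 1/((212 + 16*(4 + (9 - 8))) - 713) = 1/((212 + 16*(4 + 1)) - 713) = 1/((212 + 16*5) - 713) = 1/((212 + 80) - 713) = 1/(292 - 713) = 1/(-421) = -1/421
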